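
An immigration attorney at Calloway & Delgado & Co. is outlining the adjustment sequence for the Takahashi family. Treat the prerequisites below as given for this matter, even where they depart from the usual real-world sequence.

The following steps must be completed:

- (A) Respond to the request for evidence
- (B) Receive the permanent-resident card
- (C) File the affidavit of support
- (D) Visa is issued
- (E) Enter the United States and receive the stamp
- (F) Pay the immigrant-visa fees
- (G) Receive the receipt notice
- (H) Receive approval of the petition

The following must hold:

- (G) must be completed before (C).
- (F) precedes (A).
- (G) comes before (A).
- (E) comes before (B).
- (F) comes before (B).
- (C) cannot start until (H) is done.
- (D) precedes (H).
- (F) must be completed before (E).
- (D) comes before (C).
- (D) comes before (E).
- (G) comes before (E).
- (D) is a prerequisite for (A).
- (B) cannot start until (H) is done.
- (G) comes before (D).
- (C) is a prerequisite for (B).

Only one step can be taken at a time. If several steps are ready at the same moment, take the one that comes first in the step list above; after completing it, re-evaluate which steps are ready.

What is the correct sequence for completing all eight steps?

(F), (G), (D), (A), (E), (H), (C), (B)

Nothing is required for (F) and (G). (F) is listed earlier → (F) first.
(G) is the only step now ready → (G).
(D) needed (G), now all done → (D).
Now (A), (E) and (H) have their prerequisites met. (A) is listed earlier, so (A) next.
(E) and (H) are both available; (E) is listed earlier → (E).
That leaves (H) as the only ready step → (H).
(C) needed (D), (G) and (H), now all done → (C).
Next only (B) has its prerequisites met → (B).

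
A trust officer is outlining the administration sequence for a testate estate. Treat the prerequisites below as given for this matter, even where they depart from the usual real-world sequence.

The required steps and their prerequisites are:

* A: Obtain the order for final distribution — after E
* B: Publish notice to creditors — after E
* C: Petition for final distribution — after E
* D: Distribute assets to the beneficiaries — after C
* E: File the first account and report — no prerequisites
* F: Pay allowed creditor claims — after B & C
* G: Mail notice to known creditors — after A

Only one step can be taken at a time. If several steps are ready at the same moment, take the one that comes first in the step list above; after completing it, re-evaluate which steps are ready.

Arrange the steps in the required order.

E has no prerequisites → E first.
A, B and C are all available; A is listed earlier → A.
B, C and G are all available; B is listed earlier → B.
Ready: C and G. C is listed earlier → C.
D, F and G are all available; D is listed earlier → D.
Now F and G have their prerequisites met. F is listed earlier, so F next.
Next only G has its prerequisites met → G.

E, A, B, C, D, F, G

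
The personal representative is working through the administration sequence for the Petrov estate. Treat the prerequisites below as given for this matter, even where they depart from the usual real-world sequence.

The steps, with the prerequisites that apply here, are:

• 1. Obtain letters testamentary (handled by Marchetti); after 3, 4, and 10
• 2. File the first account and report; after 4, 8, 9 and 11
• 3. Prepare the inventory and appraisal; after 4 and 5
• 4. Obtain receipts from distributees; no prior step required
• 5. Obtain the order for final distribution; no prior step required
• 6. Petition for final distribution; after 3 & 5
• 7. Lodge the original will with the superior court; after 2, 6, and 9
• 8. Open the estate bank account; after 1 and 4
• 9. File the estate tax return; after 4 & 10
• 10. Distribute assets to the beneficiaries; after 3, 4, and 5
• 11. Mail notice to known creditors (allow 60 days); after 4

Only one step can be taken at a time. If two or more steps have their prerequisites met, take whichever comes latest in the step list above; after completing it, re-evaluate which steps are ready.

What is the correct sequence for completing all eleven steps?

5 4 11 3 10 9 6 1 8 2 7

Nothing is required for 5 and 4. 5 is listed later → 5 first.
That leaves 4 as the only ready step → 4.
Ready: 11 and 3. 11 is listed later → 11.
3 needed 5 and 4, now all done → 3.
10 and 6 are both available; 10 is listed later → 10.
Now 9, 6 and 1 have their prerequisites met. 9 is listed later, so 9 next.
6 and 1 are both available; 6 is listed later → 6.
1 is the only step now ready → 1.
8 needed 4 and 1, now all done → 8.
Next only 2 has its prerequisites met → 2.
That leaves 7 as the only ready step → 7.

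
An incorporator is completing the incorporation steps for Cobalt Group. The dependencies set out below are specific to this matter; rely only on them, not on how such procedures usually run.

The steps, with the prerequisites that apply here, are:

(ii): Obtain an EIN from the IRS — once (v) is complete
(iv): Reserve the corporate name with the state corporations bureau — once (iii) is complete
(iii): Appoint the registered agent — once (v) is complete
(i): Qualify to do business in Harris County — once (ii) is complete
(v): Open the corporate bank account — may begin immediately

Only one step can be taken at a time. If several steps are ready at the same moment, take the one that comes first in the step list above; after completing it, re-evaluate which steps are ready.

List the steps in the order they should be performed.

Only (v) has no prerequisites, so it is first.
Now (ii) and (iii) have their prerequisites met. (ii) is listed earlier, so (ii) next.
(iii) and (i) are both available; (iii) is listed earlier → (iii).
Now (iv) and (i) have their prerequisites met. (iv) is listed earlier, so (iv) next.
That leaves (i) as the only ready step → (i).

(v), (ii), (iii), (iv), (i)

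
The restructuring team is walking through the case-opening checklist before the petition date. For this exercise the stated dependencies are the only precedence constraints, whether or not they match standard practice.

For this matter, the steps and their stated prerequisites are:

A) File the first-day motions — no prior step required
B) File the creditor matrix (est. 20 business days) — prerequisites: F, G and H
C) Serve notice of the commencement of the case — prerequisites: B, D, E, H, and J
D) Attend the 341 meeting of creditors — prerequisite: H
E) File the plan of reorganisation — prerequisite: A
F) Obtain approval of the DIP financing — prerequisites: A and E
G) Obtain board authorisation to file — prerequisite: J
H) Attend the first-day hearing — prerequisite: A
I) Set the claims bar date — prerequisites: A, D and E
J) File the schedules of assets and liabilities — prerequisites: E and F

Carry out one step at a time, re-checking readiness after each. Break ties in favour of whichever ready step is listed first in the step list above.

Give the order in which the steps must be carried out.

A has no prerequisites → A first.
Ready: E and H. E is listed earlier → E.
Ready: F and H. F is listed earlier → F.
Now H and J have their prerequisites met. H is listed earlier, so H next.
D now also ready, so the ready set is {D, J}; D is listed earlier → D.
I now also ready, so the ready set is {I, J}; I is listed earlier → I.
J needed E and F, now all done → J.
G is the only step now ready → G.
That leaves B as the only ready step → B.
C needed B, D, E, H and J, now all done → C.

A, E, F, H, D, I, J, G, B, C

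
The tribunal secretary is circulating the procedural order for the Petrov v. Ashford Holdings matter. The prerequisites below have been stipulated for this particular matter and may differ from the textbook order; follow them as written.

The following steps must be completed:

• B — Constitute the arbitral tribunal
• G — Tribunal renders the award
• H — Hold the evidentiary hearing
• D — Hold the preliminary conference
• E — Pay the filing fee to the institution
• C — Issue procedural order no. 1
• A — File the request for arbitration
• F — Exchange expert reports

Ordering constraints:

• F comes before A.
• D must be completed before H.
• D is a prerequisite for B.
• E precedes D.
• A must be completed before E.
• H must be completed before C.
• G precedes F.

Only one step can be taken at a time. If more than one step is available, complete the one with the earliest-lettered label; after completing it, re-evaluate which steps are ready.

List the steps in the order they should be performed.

G, F, A, E, D, B, H, C

G has no prerequisites → G first.
That leaves F as the only ready step → F.
A needed F, now all done → A.
That leaves E as the only ready step → E.
D needed E, now all done → D.
Now B and H have their prerequisites met. B has the earlier label, so B next.
That leaves H as the only ready step → H.
C needed H, now all done → C.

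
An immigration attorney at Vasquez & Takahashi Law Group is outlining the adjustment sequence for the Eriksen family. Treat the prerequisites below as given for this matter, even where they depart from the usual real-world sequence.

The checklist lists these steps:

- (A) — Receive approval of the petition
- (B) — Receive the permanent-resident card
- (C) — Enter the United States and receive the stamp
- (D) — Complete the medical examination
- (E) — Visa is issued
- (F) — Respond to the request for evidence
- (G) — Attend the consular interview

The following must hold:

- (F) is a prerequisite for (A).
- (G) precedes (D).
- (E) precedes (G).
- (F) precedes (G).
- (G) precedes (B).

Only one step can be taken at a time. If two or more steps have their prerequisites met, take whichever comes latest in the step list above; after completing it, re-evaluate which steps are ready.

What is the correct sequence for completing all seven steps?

(F), (E) and (C) have no prerequisites; (F) is listed later, so (F) is first.
(A) now also ready, so the ready set is {(E), (C), (A)}; (E) is listed later → (E).
(G) now also ready, so the ready set is {(G), (C), (A)}; (G) is listed later → (G).
Now (D), (C), (B) and (A) have their prerequisites met. (D) is listed later, so (D) next.
Now (C), (B) and (A) have their prerequisites met. (C) is listed later, so (C) next.
Ready: (B) and (A). (B) is listed later → (B).
(A) needed (F), now all done → (A).

(F), (E), (G), (D), (C), (B), (A)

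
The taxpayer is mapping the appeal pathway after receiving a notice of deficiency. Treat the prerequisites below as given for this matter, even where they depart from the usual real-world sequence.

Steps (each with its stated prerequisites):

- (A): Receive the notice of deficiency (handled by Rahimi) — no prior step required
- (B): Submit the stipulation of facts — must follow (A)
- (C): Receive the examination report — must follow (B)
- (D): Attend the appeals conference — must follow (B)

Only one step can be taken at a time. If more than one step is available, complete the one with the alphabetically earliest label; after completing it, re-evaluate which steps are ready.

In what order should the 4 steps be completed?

(A) (B) (C) (D)

(A) is the only step with nothing outstanding, so it goes first.
(B) needed (A), now all done → (B).
Ready: (C) and (D). (C) has the earlier label → (C).
(D) needed (B), now all done → (D).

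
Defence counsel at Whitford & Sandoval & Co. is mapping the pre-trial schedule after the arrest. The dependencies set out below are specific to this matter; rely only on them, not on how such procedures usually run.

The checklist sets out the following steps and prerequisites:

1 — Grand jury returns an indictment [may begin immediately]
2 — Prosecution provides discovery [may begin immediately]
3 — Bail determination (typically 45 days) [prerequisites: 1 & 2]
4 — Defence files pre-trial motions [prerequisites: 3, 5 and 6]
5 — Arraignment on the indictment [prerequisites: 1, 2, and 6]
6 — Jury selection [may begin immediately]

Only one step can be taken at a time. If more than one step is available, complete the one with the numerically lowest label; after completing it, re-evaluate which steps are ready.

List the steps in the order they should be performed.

Nothing is required for 1, 2 and 6. 1 has the earlier label → 1 first.
Now 2 and 6 have their prerequisites met. 2 has the earlier label, so 2 next.
Ready: 3 and 6. 3 has the earlier label → 3.
6 is the only step now ready → 6.
5 needed 1, 2 and 6, now all done → 5.
4 needed 3, 5 and 6, now all done → 4.

1 → 2 → 3 → 6 → 5 → 4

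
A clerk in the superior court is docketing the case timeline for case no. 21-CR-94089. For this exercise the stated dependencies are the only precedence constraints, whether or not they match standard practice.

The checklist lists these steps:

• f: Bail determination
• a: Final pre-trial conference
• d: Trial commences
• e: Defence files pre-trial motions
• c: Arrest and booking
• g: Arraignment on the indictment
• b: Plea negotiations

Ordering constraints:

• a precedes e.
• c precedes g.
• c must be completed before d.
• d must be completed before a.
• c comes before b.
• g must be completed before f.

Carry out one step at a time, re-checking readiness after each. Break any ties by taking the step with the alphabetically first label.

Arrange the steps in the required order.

c is the only step with nothing outstanding, so it goes first.
b, d and g are all available; b has the earlier label → b.
Ready: d and g. d has the earlier label → d.
a and g are both available; a has the earlier label → a.
e and g are both available; e has the earlier label → e.
Next only g has its prerequisites met → g.
f is the only step now ready → f.

c b d a e g f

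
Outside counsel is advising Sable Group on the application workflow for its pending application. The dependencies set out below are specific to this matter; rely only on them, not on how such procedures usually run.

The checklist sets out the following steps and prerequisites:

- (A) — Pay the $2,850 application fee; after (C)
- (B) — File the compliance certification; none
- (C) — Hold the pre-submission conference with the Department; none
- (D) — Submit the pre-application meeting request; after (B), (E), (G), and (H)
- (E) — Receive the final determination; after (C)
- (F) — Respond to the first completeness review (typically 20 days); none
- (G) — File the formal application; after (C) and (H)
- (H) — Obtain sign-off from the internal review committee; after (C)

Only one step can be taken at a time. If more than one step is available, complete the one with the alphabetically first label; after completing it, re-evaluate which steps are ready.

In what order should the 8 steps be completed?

(B), (C) and (F) have no prerequisites; (B) has the earlier label, so (B) is first.
(C) and (F) are both available; (C) has the earlier label → (C).
(A), (E) and (H) now also ready, so the ready set is {(A), (E), (F), (H)}; (A) has the earlier label → (A).
(E), (F) and (H) are all available; (E) has the earlier label → (E).
Ready: (F) and (H). (F) has the earlier label → (F).
That leaves (H) as the only ready step → (H).
That leaves (G) as the only ready step → (G).
(D) needed (B), (E), (G) and (H), now all done → (D).

(B) → (C) → (A) → (E) → (F) → (H) → (G) → (D)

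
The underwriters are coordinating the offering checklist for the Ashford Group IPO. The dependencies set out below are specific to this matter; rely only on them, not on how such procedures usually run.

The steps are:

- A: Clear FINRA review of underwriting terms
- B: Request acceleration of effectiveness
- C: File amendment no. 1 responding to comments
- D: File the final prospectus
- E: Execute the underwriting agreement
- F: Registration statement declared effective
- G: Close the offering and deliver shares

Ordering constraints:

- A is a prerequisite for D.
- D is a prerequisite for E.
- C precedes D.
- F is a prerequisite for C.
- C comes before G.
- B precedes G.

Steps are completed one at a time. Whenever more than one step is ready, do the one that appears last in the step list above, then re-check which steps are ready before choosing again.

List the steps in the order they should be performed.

F, C, B, G, A, D, E

Nothing is required for F, B and A. F is listed later → F first.
C now also ready, so the ready set is {C, B, A}; C is listed later → C.
B and A are both available; B is listed later → B.
G and A are both available; G is listed later → G.
That leaves A as the only ready step → A.
D is the only step now ready → D.
E needed D, now all done → E.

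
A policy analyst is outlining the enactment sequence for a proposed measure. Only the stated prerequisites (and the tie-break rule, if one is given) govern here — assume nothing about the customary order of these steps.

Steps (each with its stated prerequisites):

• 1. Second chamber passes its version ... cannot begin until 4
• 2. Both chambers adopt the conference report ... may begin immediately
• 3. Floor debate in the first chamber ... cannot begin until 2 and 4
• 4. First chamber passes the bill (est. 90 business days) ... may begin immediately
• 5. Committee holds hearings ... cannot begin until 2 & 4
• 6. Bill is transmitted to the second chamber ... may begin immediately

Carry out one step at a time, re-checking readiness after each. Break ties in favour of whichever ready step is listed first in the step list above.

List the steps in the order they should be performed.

2 4 1 3 5 6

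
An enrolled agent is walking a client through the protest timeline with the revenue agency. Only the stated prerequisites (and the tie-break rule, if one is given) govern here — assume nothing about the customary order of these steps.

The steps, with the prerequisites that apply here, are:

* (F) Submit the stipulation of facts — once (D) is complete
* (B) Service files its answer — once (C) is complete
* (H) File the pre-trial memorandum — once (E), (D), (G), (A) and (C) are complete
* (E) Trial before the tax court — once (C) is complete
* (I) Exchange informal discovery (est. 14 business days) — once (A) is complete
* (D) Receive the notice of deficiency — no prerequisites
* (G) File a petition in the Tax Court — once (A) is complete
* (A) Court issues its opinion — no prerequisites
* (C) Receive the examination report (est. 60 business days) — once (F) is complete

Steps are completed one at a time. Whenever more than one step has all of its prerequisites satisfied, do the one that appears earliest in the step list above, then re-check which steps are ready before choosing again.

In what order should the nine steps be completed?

(D), (F), (A), (I), (G), (C), (B), (E), (H)

Nothing is required for (D) and (A). (D) is listed earlier → (D) first.
Now (F) and (A) have their prerequisites met. (F) is listed earlier, so (F) next.
Now (A) and (C) have their prerequisites met. (A) is listed earlier, so (A) next.
Now (I), (G) and (C) have their prerequisites met. (I) is listed earlier, so (I) next.
Now (G) and (C) have their prerequisites met. (G) is listed earlier, so (G) next.
That leaves (C) as the only ready step → (C).
(B) and (E) are both available; (B) is listed earlier → (B).
(E) needed (C), now all done → (E).
(H) needed (E), (D), (G), (A) and (C), now all done → (H).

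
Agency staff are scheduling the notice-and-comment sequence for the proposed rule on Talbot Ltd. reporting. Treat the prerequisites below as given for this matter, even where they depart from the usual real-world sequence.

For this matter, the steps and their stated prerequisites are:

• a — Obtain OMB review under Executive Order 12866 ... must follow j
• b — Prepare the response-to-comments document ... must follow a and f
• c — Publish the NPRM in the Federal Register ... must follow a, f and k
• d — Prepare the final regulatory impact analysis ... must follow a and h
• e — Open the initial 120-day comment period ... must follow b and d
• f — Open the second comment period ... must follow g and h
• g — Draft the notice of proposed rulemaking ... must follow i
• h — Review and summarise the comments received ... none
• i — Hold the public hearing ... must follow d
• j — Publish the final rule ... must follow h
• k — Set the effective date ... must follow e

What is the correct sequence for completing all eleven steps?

h j a d i g f b e k c

Only h has no prerequisites, so it is first.
Next only j has its prerequisites met → j.
Next only a has its prerequisites met → a.
Next only d has its prerequisites met → d.
i needed d, now all done → i.
Next only g has its prerequisites met → g.
Next only f has its prerequisites met → f.
b needed a and f, now all done → b.
e is the only step now ready → e.
k needed e, now all done → k.
c needed a, f and k, now all done → c.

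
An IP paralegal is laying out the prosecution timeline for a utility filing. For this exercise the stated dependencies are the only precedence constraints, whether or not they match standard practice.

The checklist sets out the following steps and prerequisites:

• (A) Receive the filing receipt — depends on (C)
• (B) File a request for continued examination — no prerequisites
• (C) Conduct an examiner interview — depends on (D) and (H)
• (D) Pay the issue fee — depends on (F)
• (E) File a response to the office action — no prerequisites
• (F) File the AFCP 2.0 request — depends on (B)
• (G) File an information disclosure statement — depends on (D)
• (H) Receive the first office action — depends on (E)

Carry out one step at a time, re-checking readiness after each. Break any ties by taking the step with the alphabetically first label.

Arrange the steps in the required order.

(B), (E), (F), (D), (G), (H), (C), (A)

Nothing is required for (B) and (E). (B) has the earlier label → (B) first.
(F) now also ready, so the ready set is {(E), (F)}; (E) has the earlier label → (E).
(H) now also ready, so the ready set is {(F), (H)}; (F) has the earlier label → (F).
(D) and (H) are both available; (D) has the earlier label → (D).
(G) and (H) are both available; (G) has the earlier label → (G).
Next only (H) has its prerequisites met → (H).
That leaves (C) as the only ready step → (C).
(A) needed (C), now all done → (A).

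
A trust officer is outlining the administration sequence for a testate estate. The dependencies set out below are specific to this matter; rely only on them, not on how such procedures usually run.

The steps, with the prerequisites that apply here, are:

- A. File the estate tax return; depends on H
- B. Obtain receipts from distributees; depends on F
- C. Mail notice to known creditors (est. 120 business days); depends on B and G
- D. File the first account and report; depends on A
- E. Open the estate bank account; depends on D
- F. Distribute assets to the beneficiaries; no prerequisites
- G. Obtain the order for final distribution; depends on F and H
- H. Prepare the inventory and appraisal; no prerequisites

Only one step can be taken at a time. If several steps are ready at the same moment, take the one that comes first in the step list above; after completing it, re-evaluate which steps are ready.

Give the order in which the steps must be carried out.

F, B, H, A, D, E, G, C

Nothing is required for F and H. F is listed earlier → F first.
B now also ready, so the ready set is {B, H}; B is listed earlier → B.
H is the only step now ready → H.
A and G are both available; A is listed earlier → A.
Ready: D and G. D is listed earlier → D.
E and G are both available; E is listed earlier → E.
Next only G has its prerequisites met → G.
That leaves C as the only ready step → C.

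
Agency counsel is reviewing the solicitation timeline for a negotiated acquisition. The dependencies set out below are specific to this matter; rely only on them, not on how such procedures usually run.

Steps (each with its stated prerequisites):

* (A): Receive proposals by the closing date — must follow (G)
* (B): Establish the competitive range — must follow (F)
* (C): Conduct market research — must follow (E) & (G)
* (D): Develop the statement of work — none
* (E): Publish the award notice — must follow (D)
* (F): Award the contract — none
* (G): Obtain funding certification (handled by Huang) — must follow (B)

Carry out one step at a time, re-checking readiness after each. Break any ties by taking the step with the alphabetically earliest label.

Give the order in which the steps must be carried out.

(D), (E), (F), (B), (G), (A), (C)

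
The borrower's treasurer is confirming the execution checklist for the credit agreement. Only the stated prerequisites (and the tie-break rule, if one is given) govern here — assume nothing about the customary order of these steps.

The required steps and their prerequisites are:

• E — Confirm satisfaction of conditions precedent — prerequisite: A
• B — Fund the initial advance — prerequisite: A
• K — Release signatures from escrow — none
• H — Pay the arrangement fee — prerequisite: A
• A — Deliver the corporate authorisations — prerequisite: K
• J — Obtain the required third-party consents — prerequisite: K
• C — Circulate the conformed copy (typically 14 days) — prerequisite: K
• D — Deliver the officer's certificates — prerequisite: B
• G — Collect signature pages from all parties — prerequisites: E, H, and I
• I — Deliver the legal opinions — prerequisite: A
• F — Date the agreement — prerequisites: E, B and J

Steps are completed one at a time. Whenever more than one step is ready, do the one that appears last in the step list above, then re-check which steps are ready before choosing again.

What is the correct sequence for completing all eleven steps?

Only K has no prerequisites, so it is first.
Now C, J and A have their prerequisites met. C is listed later, so C next.
Ready: J and A. J is listed later → J.
Next only A has its prerequisites met → A.
I, H, B and E are all available; I is listed later → I.
H, B and E are all available; H is listed later → H.
Now B and E have their prerequisites met. B is listed later, so B next.
D now also ready, so the ready set is {D, E}; D is listed later → D.
E needed A, now all done → E.
Now F and G have their prerequisites met. F is listed later, so F next.
Next only G has its prerequisites met → G.

K → C → J → A → I → H → B → D → E → F → G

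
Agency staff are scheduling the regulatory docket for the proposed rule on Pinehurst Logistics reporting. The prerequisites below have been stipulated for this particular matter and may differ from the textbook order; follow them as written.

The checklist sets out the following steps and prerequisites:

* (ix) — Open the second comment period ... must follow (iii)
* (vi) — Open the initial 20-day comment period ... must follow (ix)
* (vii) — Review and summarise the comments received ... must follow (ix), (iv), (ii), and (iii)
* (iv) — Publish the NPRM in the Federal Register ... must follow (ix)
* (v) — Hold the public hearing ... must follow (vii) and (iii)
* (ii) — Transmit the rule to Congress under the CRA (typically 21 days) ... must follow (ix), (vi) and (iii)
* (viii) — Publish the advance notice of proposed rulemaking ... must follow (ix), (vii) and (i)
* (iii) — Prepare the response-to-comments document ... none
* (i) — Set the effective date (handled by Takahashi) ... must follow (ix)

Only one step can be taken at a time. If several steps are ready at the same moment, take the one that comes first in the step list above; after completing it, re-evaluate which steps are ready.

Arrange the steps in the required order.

Only (iii) has no prerequisites, so it is first.
(ix) needed (iii), now all done → (ix).
(vi), (iv) and (i) are all available; (vi) is listed earlier → (vi).
Ready: (iv), (ii) and (i). (iv) is listed earlier → (iv).
(ii) and (i) are both available; (ii) is listed earlier → (ii).
(vii) now also ready, so the ready set is {(vii), (i)}; (vii) is listed earlier → (vii).
Now (v) and (i) have their prerequisites met. (v) is listed earlier, so (v) next.
(i) is the only step now ready → (i).
(viii) needed (ix), (vii) and (i), now all done → (viii).

(iii), (ix), (vi), (iv), (ii), (vii), (v), (i), (viii)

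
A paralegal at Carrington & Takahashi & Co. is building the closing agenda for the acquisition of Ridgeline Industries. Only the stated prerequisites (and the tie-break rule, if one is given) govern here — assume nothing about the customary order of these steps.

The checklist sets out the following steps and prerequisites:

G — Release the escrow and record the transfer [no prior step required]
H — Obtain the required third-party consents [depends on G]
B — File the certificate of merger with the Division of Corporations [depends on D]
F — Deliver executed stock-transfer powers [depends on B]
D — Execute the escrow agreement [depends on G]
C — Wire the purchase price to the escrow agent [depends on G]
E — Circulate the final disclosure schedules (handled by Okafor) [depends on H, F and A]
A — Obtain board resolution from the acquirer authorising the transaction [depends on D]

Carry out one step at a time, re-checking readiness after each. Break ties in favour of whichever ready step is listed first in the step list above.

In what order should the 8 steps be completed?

Only G has no prerequisites, so it is first.
H, D and C are all available; H is listed earlier → H.
Now D and C have their prerequisites met. D is listed earlier, so D next.
B, C and A are all available; B is listed earlier → B.
F now also ready, so the ready set is {F, C, A}; F is listed earlier → F.
C and A are both available; C is listed earlier → C.
A needed D, now all done → A.
That leaves E as the only ready step → E.

G, H, D, B, F, C, A, E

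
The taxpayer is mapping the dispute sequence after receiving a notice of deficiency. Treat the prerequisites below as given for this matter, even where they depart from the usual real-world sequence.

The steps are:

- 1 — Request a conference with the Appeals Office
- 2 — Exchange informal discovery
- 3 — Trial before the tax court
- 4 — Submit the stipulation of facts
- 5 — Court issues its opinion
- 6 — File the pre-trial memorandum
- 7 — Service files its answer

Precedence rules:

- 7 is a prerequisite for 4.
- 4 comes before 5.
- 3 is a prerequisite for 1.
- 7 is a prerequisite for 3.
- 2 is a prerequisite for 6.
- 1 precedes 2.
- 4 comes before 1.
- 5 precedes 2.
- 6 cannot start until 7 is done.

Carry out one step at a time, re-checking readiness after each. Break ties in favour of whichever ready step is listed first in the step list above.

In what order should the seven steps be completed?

7 → 3 → 4 → 1 → 5 → 2 → 6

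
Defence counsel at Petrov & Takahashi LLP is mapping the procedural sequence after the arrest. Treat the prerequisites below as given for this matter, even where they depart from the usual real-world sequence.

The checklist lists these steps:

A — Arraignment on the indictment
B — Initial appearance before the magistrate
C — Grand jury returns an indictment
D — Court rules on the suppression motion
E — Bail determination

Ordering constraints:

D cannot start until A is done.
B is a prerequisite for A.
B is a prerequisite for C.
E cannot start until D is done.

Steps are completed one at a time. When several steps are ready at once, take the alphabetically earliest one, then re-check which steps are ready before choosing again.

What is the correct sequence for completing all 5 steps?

B, A, C, D, E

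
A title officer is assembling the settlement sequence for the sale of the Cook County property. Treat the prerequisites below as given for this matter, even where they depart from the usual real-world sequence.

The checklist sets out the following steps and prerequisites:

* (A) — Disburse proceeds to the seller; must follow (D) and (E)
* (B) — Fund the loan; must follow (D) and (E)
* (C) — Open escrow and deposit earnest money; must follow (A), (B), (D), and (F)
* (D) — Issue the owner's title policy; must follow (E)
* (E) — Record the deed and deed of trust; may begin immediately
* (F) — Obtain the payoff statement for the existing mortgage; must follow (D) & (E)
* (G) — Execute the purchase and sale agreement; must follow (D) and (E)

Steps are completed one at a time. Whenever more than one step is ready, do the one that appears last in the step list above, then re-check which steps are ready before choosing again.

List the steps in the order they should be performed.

(E), (D), (G), (F), (B), (A), (C)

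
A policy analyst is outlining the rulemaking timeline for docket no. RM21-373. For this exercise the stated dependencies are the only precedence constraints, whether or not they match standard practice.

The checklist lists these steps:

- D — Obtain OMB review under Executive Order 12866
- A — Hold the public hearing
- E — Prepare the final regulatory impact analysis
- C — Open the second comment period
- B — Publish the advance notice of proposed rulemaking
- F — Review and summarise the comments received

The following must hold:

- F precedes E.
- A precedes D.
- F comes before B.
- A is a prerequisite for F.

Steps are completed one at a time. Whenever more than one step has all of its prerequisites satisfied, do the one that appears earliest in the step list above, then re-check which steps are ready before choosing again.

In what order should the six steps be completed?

Nothing is required for A and C. A is listed earlier → A first.
D and F now also ready, so the ready set is {D, C, F}; D is listed earlier → D.
Now C and F have their prerequisites met. C is listed earlier, so C next.
F needed A, now all done → F.
E and B are both available; E is listed earlier → E.
B is the only step now ready → B.

A, D, C, F, E, B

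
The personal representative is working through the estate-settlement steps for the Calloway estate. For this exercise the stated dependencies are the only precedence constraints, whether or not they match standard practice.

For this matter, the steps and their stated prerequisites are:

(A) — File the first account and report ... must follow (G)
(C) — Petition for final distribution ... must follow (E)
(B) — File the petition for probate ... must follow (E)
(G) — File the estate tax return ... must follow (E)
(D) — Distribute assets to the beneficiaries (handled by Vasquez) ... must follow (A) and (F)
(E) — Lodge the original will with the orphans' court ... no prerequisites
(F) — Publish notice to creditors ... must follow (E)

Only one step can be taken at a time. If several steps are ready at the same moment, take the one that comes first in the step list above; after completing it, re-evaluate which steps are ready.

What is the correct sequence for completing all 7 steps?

(E), (C), (B), (G), (A), (F), (D)

(E) is the only step with nothing outstanding, so it goes first.
Ready: (C), (B), (G) and (F). (C) is listed earlier → (C).
Now (B), (G) and (F) have their prerequisites met. (B) is listed earlier, so (B) next.
Now (G) and (F) have their prerequisites met. (G) is listed earlier, so (G) next.
(A) now also ready, so the ready set is {(A), (F)}; (A) is listed earlier → (A).
That leaves (F) as the only ready step → (F).
(D) needed (A) and (F), now all done → (D).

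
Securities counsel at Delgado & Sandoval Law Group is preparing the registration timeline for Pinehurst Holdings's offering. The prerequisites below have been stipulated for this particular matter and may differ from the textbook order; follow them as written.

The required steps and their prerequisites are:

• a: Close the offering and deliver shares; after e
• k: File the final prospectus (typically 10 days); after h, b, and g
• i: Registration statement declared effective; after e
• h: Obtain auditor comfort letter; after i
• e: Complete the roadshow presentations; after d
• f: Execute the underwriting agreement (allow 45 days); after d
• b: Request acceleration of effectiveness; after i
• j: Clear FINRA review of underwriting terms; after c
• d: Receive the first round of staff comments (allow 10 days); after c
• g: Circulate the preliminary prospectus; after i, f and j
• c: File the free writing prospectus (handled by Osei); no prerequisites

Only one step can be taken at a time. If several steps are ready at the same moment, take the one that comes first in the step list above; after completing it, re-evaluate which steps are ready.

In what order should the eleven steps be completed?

c is the only step with nothing outstanding, so it goes first.
Ready: j and d. j is listed earlier → j.
Next only d has its prerequisites met → d.
Ready: e and f. e is listed earlier → e.
Ready: a, i and f. a is listed earlier → a.
Ready: i and f. i is listed earlier → i.
h and b now also ready, so the ready set is {h, f, b}; h is listed earlier → h.
f and b are both available; f is listed earlier → f.
b and g are both available; b is listed earlier → b.
g is the only step now ready → g.
k needed h, b and g, now all done → k.

c → j → d → e → a → i → h → f → b → g → k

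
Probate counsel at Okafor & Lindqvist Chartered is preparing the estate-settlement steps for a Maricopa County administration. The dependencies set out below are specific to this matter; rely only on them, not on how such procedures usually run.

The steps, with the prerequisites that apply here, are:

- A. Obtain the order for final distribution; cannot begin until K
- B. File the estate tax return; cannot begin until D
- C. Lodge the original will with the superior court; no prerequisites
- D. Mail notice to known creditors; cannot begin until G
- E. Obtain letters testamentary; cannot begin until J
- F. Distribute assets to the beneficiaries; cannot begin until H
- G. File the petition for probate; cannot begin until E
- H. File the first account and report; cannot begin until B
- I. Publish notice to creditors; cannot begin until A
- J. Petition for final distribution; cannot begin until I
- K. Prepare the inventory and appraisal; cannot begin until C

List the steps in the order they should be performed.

C K A I J E G D B H F

Only C has no prerequisites, so it is first.
That leaves K as the only ready step → K.
That leaves A as the only ready step → A.
I is the only step now ready → I.
J is the only step now ready → J.
E needed J, now all done → E.
G is the only step now ready → G.
D needed G, now all done → D.
B is the only step now ready → B.
H is the only step now ready → H.
F is the only step now ready → F.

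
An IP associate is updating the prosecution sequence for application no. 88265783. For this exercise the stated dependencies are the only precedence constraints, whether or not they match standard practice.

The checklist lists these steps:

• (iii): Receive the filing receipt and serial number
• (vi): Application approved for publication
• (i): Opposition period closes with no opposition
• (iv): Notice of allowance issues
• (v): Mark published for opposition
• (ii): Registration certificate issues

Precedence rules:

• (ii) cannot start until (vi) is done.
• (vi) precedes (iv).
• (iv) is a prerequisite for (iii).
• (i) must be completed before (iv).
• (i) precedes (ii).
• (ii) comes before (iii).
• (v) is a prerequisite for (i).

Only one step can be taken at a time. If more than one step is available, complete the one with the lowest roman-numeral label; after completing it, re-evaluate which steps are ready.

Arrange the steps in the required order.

Nothing is required for (v) and (vi). (v) has the earlier label → (v) first.
(i) now also ready, so the ready set is {(i), (vi)}; (i) has the earlier label → (i).
Next only (vi) has its prerequisites met → (vi).
Now (ii) and (iv) have their prerequisites met. (ii) has the earlier label, so (ii) next.
That leaves (iv) as the only ready step → (iv).
That leaves (iii) as the only ready step → (iii).

(v), (i), (vi), (ii), (iv), (iii)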